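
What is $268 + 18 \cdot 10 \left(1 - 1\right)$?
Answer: $268$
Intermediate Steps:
$268 + 18 \cdot 10 \left(1 - 1\right) = 268 + 18 \cdot 10 \cdot 0 = 268 + 18 \cdot 0 = 268 + 0 = 268$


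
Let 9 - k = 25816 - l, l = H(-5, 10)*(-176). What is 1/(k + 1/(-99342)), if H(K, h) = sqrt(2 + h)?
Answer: -254684972401290/6568986721685095657 + 3473829203328*sqrt(3)/6568986721685095657 ≈ -3.7855e-5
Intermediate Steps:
l = -352*sqrt(3) (l = sqrt(2 + 10)*(-176) = sqrt(12)*(-176) = (2*sqrt(3))*(-176) = -352*sqrt(3) ≈ -609.68)
k = -25807 - 352*sqrt(3) (k = 9 - (25816 - (-352)*sqrt(3)) = 9 - (25816 + 352*sqrt(3)) = 9 + (-25816 - 352*sqrt(3)) = -25807 - 352*sqrt(3) ≈ -26417.)
1/(k + 1/(-99342)) = 1/((-25807 - 352*sqrt(3)) + 1/(-99342)) = 1/((-25807 - 352*sqrt(3)) - 1/99342) = 1/(-2563718995/99342 - 352*sqrt(3))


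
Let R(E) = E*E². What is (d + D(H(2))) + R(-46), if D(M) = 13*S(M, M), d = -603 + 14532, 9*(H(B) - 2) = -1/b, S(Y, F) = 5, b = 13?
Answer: -83342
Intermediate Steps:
H(B) = 233/117 (H(B) = 2 + (-1/13)/9 = 2 + (-1*1/13)/9 = 2 + (⅑)*(-1/13) = 2 - 1/117 = 233/117)
d = 13929
R(E) = E³
D(M) = 65 (D(M) = 13*5 = 65)
(d + D(H(2))) + R(-46) = (13929 + 65) + (-46)³ = 13994 - 97336 = -83342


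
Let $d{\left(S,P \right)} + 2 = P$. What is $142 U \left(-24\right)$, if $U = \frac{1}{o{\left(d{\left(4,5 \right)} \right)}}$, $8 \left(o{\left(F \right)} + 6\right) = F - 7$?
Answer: $\frac{6816}{13} \approx 524.31$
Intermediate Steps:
$d{\left(S,P \right)} = -2 + P$
$o{\left(F \right)} = - \frac{55}{8} + \frac{F}{8}$ ($o{\left(F \right)} = -6 + \frac{F - 7}{8} = -6 + \frac{-7 + F}{8} = -6 + \left(- \frac{7}{8} + \frac{F}{8}\right) = - \frac{55}{8} + \frac{F}{8}$)
$U = - \frac{2}{13}$ ($U = \frac{1}{- \frac{55}{8} + \frac{-2 + 5}{8}} = \frac{1}{- \frac{55}{8} + \frac{1}{8} \cdot 3} = \frac{1}{- \frac{55}{8} + \frac{3}{8}} = \frac{1}{- \frac{13}{2}} = - \frac{2}{13} \approx -0.15385$)
$142 U \left(-24\right) = 142 \left(- \frac{2}{13}\right) \left(-24\right) = \left(- \frac{284}{13}\right) \left(-24\right) = \frac{6816}{13}$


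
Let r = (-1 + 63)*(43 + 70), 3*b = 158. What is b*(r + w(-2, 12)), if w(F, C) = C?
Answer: 1108844/3 ≈ 3.6961e+5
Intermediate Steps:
b = 158/3 (b = (1/3)*158 = 158/3 ≈ 52.667)
r = 7006 (r = 62*113 = 7006)
b*(r + w(-2, 12)) = 158*(7006 + 12)/3 = (158/3)*7018 = 1108844/3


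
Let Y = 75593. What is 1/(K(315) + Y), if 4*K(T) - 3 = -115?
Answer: 1/75565 ≈ 1.3234e-5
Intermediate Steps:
K(T) = -28 (K(T) = ¾ + (¼)*(-115) = ¾ - 115/4 = -28)
1/(K(315) + Y) = 1/(-28 + 75593) = 1/75565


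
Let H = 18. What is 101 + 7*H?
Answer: 227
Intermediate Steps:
101 + 7*H = 101 + 7*18 = 101 + 126 = 227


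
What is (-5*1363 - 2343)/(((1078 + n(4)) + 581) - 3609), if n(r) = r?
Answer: 4579/973 ≈ 4.7061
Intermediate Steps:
(-5*1363 - 2343)/(((1078 + n(4)) + 581) - 3609) = (-5*1363 - 2343)/(((1078 + 4) + 581) - 3609) = (-6815 - 2343)/((1082 + 581) - 3609) = -9158/(1663 - 3609) = -9158/(-1946) = -9158*(-1/1946) = 4579/973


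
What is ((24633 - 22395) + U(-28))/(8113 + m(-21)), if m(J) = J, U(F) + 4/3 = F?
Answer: 3313/12138 ≈ 0.27294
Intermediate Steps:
U(F) = -4/3 + F
((24633 - 22395) + U(-28))/(8113 + m(-21)) = ((24633 - 22395) + (-4/3 - 28))/(8113 - 21) = (2238 - 88/3)/8092 = (6626/3)*(1/8092) = 3313/12138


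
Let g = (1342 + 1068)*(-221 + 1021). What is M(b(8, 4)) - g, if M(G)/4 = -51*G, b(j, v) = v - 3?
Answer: -1928204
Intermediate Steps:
b(j, v) = -3 + v
M(G) = -204*G (M(G) = 4*(-51*G) = -204*G)
g = 1928000 (g = 2410*800 = 1928000)
M(b(8, 4)) - g = -204*(-3 + 4) - 1*1928000 = -204*1 - 1928000 = -204 - 1928000 = -1928204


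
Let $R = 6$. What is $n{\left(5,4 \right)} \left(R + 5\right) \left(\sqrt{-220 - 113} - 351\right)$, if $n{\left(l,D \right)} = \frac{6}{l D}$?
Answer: $- \frac{11583}{10} + \frac{99 i \sqrt{37}}{10} \approx -1158.3 + 60.219 i$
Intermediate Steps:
$n{\left(l,D \right)} = \frac{6}{D l}$
$n{\left(5,4 \right)} \left(R + 5\right) \left(\sqrt{-220 - 113} - 351\right) = \frac{6}{4 \cdot 5} \left(6 + 5\right) \left(\sqrt{-220 - 113} - 351\right) = 6 \cdot \frac{1}{4} \cdot \frac{1}{5} \cdot 11 \left(\sqrt{-333} - 351\right) = \frac{3}{10} \cdot 11 \left(3 i \sqrt{37} - 351\right) = \frac{33 \left(-351 + 3 i \sqrt{37}\right)}{10} = - \frac{11583}{10} + \frac{99 i \sqrt{37}}{10}$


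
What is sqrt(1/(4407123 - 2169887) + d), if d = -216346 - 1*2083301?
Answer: I*sqrt(2877562617725477519)/1118618 ≈ 1516.5*I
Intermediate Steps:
d = -2299647 (d = -216346 - 2083301 = -2299647)
sqrt(1/(4407123 - 2169887) + d) = sqrt(1/(4407123 - 2169887) - 2299647) = sqrt(1/2237236 - 2299647) = sqrt(-5144853055691/2237236) = I*sqrt(2877562617725477519)/1118618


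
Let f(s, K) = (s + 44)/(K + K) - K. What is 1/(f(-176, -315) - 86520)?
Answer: -105/9051503 ≈ -1.1600e-5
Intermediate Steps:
f(s, K) = -K + (44 + s)/(2*K) (f(s, K) = (44 + s)/((2*K)) - K = (44 + s)*(1/(2*K)) - K = (44 + s)/(2*K) - K = -K + (44 + s)/(2*K))
1/(f(-176, -315) - 86520) = 1/((22 + (½)*(-176) - 1*(-315)²)/(-315) - 86520) = 1/(-(22 - 88 - 1*99225)/315 - 86520) = 1/(-(22 - 88 - 99225)/315 - 86520) = 1/(-1/315*(-99291) - 86520) = 1/(33097/105 - 86520) = 1/(-9051503/105) = -105/9051503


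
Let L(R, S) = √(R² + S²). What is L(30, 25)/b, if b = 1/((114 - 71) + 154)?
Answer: 985*√61 ≈ 7693.1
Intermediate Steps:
b = 1/197 (b = 1/(43 + 154) = 1/197 ≈ 0.0050761)
L(30, 25)/b = √(30² + 25²)/(1/197) = √(900 + 625)*197 = √1525*197 = (5*√61)*197 = 985*√61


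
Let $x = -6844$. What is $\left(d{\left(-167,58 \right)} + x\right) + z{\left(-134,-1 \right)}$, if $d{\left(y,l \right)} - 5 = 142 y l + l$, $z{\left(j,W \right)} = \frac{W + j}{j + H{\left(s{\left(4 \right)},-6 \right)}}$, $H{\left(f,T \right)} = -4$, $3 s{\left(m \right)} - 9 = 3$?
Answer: $- \frac{63580833}{46} \approx -1.3822 \cdot 10^{6}$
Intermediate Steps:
$s{\left(m \right)} = 4$ ($s{\left(m \right)} = 3 + \frac{1}{3} \cdot 3 = 3 + 1 = 4$)
$z{\left(j,W \right)} = \frac{W + j}{-4 + j}$ ($z{\left(j,W \right)} = \frac{W + j}{j - 4} = \frac{W + j}{-4 + j}$)
$d{\left(y,l \right)} = 5 + l + 142 l y$ ($d{\left(y,l \right)} = 5 + \left(142 y l + l\right) = 5 + \left(142 l y + l\right) = 5 + \left(l + 142 l y\right) = 5 + l + 142 l y$)
$\left(d{\left(-167,58 \right)} + x\right) + z{\left(-134,-1 \right)} = \left(\left(5 + 58 + 142 \cdot 58 \left(-167\right)\right) - 6844\right) + \frac{-1 - 134}{-4 - 134} = \left(\left(5 + 58 - 1375412\right) - 6844\right) + \frac{1}{-138} \left(-135\right) = \left(-1375349 - 6844\right) - - \frac{45}{46} = -1382193 + \frac{45}{46} = - \frac{63580833}{46}$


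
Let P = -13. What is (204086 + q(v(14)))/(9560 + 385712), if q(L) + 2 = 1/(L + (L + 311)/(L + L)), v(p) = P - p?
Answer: 177757137/344281912 ≈ 0.51631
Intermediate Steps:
v(p) = -13 - p
q(L) = -2 + 1/(L + (311 + L)/(2*L)) (q(L) = -2 + 1/(L + (L + 311)/(L + L)) = -2 + 1/(L + (311 + L)/((2*L))) = -2 + 1/(L + (311 + L)*(1/(2*L))) = -2 + 1/(L + (311 + L)/(2*L)))
(204086 + q(v(14)))/(9560 + 385712) = (204086 + 2*(-311 - 2*(-13 - 1*14)²)/(311 + (-13 - 1*14) + 2*(-13 - 1*14)²))/(9560 + 385712) = (204086 + 2*(-311 - 2*(-13 - 14)²)/(311 + (-13 - 14) + 2*(-13 - 14)²))/395272 = (204086 + 2*(-311 - 2*(-27)²)/(311 - 27 + 2*(-27)²))*(1/395272) = (204086 + 2*(-311 - 2*729)/(311 - 27 + 2*729))*(1/395272) = (204086 + 2*(-311 - 1458)/(311 - 27 + 1458))*(1/395272) = (204086 + 2*(-1769)/1742)*(1/395272) = (204086 + 2*(1/1742)*(-1769))*(1/395272) = (204086 - 1769/871)*(1/395272) = (177757137/871)*(1/395272) = 177757137/344281912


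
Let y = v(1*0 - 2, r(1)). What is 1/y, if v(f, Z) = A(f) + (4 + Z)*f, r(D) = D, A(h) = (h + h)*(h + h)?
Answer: 1/6 ≈ 0.16667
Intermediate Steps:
A(h) = 4*h**2 (A(h) = (2*h)*(2*h) = 4*h**2)
v(f, Z) = 4*f**2 + f*(4 + Z) (v(f, Z) = 4*f**2 + (4 + Z)*f = 4*f**2 + f*(4 + Z))
y = 6 (y = (1*0 - 2)*(4 + 1 + 4*(1*0 - 2)) = (0 - 2)*(4 + 1 + 4*(0 - 2)) = -2*(4 + 1 + 4*(-2)) = -2*(4 + 1 - 8) = -2*(-3) = 6)
1/y = 1/6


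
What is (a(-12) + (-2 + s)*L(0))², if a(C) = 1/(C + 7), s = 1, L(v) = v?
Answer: 1/25 ≈ 0.040000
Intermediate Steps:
a(C) = 1/(7 + C)
(a(-12) + (-2 + s)*L(0))² = (1/(7 - 12) + (-2 + 1)*0)² = (1/(-5) - 1*0)² = (-⅕ + 0)² = (-⅕)² = 1/25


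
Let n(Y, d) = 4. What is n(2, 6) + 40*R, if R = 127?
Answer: 5084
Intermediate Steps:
n(2, 6) + 40*R = 4 + 40*127 = 4 + 5080 = 5084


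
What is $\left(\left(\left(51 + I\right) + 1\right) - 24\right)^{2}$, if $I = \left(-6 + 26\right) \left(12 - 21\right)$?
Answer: $23104$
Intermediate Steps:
$I = -180$ ($I = 20 \left(-9\right) = -180$)
$\left(\left(\left(51 + I\right) + 1\right) - 24\right)^{2} = \left(\left(\left(51 - 180\right) + 1\right) - 24\right)^{2} = \left(\left(-129 + 1\right) - 24\right)^{2} = \left(-128 - 24\right)^{2} = \left(-152\right)^{2} = 23104$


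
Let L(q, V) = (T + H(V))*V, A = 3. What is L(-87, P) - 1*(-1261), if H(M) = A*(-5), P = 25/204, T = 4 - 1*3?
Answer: 128447/102 ≈ 1259.3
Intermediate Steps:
T = 1 (T = 4 - 3 = 1)
P = 25/204 (P = 25*(1/204) = 25/204 ≈ 0.12255)
H(M) = -15 (H(M) = 3*(-5) = -15)
L(q, V) = -14*V (L(q, V) = (1 - 15)*V = -14*V)
L(-87, P) - 1*(-1261) = -14*25/204 - 1*(-1261) = -175/102 + 1261 = 128447/102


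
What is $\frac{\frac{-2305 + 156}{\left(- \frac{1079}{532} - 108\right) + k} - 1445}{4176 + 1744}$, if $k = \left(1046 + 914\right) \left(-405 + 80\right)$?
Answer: $- \frac{489770819807}{2006539807200} \approx -0.24409$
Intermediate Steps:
$k = -637000$ ($k = 1960 \left(-325\right) = -637000$)
$\frac{\frac{-2305 + 156}{\left(- \frac{1079}{532} - 108\right) + k} - 1445}{4176 + 1744} = \frac{\frac{-2305 + 156}{\left(- \frac{1079}{532} - 108\right) - 637000} - 1445}{4176 + 1744} = \frac{- \frac{2149}{\left(\left(-1079\right) \frac{1}{532} - 108\right) - 637000} - 1445}{5920} = \left(- \frac{2149}{\left(- \frac{1079}{532} - 108\right) - 637000} - 1445\right) \frac{1}{5920} = \left(- \frac{2149}{- \frac{58535}{532} - 637000} - 1445\right) \frac{1}{5920} = \left(- \frac{2149}{- \frac{338942535}{532}} - 1445\right) \frac{1}{5920} = \left(\left(-2149\right) \left(- \frac{532}{338942535}\right) - 1445\right) \frac{1}{5920} = \left(\frac{1143268}{338942535} - 1445\right) \frac{1}{5920} = \left(- \frac{489770819807}{338942535}\right) \frac{1}{5920} = - \frac{489770819807}{2006539807200}$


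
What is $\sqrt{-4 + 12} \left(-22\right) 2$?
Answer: $- 88 \sqrt{2} \approx -124.45$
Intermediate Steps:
$\sqrt{-4 + 12} \left(-22\right) 2 = \sqrt{8} \left(-22\right) 2 = 2 \sqrt{2} \left(-22\right) 2 = - 44 \sqrt{2} \cdot 2 = - 88 \sqrt{2}$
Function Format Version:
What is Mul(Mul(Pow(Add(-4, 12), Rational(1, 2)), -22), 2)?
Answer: Mul(-88, Pow(2, Rational(1, 2))) ≈ -124.45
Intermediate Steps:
Mul(Mul(Pow(Add(-4, 12), Rational(1, 2)), -22), 2) = Mul(Mul(Pow(8, Rational(1, 2)), -22), 2) = Mul(Mul(Mul(2, Pow(2, Rational(1, 2))), -22), 2) = Mul(Mul(-44, Pow(2, Rational(1, 2))), 2) = Mul(-88, Pow(2, Rational(1, 2)))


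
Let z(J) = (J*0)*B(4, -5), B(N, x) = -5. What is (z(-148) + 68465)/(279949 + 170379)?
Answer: 68465/450328 ≈ 0.15203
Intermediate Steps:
z(J) = 0 (z(J) = (J*0)*(-5) = 0*(-5) = 0)
(z(-148) + 68465)/(279949 + 170379) = (0 + 68465)/(279949 + 170379) = 68465/450328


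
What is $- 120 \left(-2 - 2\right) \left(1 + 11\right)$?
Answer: $5760$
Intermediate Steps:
$- 120 \left(-2 - 2\right) \left(1 + 11\right) = - 120 \left(\left(-4\right) 12\right) = \left(-120\right) \left(-48\right) = 5760$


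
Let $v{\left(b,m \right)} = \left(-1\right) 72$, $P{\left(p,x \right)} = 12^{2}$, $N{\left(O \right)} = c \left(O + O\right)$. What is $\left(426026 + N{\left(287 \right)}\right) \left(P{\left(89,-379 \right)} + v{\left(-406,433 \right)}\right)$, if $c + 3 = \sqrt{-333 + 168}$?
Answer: $30549888 + 41328 i \sqrt{165} \approx 3.055 \cdot 10^{7} + 5.3087 \cdot 10^{5} i$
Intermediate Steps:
$c = -3 + i \sqrt{165}$ ($c = -3 + \sqrt{-333 + 168} = -3 + \sqrt{-165} = -3 + i \sqrt{165} \approx -3.0 + 12.845 i$)
$N{\left(O \right)} = 2 O \left(-3 + i \sqrt{165}\right)$ ($N{\left(O \right)} = \left(-3 + i \sqrt{165}\right) \left(O + O\right) = \left(-3 + i \sqrt{165}\right) 2 O = 2 O \left(-3 + i \sqrt{165}\right)$)
$P{\left(p,x \right)} = 144$
$v{\left(b,m \right)} = -72$
$\left(426026 + N{\left(287 \right)}\right) \left(P{\left(89,-379 \right)} + v{\left(-406,433 \right)}\right) = \left(426026 + 2 \cdot 287 \left(-3 + i \sqrt{165}\right)\right) \left(144 - 72\right) = \left(426026 - \left(1722 - 574 i \sqrt{165}\right)\right) 72 = \left(424304 + 574 i \sqrt{165}\right) 72 = 30549888 + 41328 i \sqrt{165}$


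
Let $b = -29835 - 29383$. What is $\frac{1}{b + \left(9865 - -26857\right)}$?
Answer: $- \frac{1}{22496} \approx -4.4452 \cdot 10^{-5}$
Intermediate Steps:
$b = -59218$
$\frac{1}{b + \left(9865 - -26857\right)} = \frac{1}{-59218 + \left(9865 - -26857\right)} = \frac{1}{-59218 + \left(9865 + 26857\right)} = \frac{1}{-59218 + 36722} = \frac{1}{-22496} = - \frac{1}{22496}$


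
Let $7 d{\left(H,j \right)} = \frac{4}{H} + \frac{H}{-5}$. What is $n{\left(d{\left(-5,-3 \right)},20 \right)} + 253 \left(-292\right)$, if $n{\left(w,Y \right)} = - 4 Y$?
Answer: $-73956$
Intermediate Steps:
$d{\left(H,j \right)} = - \frac{H}{35} + \frac{4}{7 H}$ ($d{\left(H,j \right)} = \frac{\frac{4}{H} + \frac{H}{-5}}{7} = \frac{\frac{4}{H} + H \left(- \frac{1}{5}\right)}{7} = \frac{\frac{4}{H} - \frac{H}{5}}{7} = - \frac{H}{35} + \frac{4}{7 H}$)
$n{\left(d{\left(-5,-3 \right)},20 \right)} + 253 \left(-292\right) = \left(-4\right) 20 + 253 \left(-292\right) = -80 - 73876 = -73956$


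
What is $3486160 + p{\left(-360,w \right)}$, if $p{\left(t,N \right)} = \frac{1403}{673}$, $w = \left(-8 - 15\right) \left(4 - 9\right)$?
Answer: $\frac{2346187083}{673} \approx 3.4862 \cdot 10^{6}$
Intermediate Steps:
$w = 115$ ($w = \left(-23\right) \left(-5\right) = 115$)
$p{\left(t,N \right)} = \frac{1403}{673}$ ($p{\left(t,N \right)} = 1403 \cdot \frac{1}{673} = \frac{1403}{673}$)
$3486160 + p{\left(-360,w \right)} = 3486160 + \frac{1403}{673} = \frac{2346187083}{673}$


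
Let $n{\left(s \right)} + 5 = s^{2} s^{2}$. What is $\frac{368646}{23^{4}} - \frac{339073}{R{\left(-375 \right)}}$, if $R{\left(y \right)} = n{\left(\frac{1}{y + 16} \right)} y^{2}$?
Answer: $\frac{5881557826704795901273}{3268298225665148062500} \approx 1.7996$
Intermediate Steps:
$n{\left(s \right)} = -5 + s^{4}$ ($n{\left(s \right)} = -5 + s^{2} s^{2} = -5 + s^{4}$)
$R{\left(y \right)} = y^{2} \left(-5 + \frac{1}{\left(16 + y\right)^{4}}\right)$ ($R{\left(y \right)} = \left(-5 + \left(\frac{1}{y + 16}\right)^{4}\right) y^{2} = \left(-5 + \left(\frac{1}{16 + y}\right)^{4}\right) y^{2} = \left(-5 + \frac{1}{\left(16 + y\right)^{4}}\right) y^{2} = y^{2} \left(-5 + \frac{1}{\left(16 + y\right)^{4}}\right)$)
$\frac{368646}{23^{4}} - \frac{339073}{R{\left(-375 \right)}} = \frac{368646}{23^{4}} - \frac{339073}{- 5 \left(-375\right)^{2} + \frac{\left(-375\right)^{2}}{\left(16 - 375\right)^{4}}} = \frac{368646}{279841} - \frac{339073}{\left(-5\right) 140625 + \frac{140625}{16610312161}} = 368646 \cdot \frac{1}{279841} - \frac{339073}{-703125 + 140625 \cdot \frac{1}{16610312161}} = \frac{368646}{279841} - \frac{339073}{-703125 + \frac{140625}{16610312161}} = \frac{368646}{279841} - \frac{339073}{- \frac{11679125738062500}{16610312161}} = \frac{368646}{279841} - - \frac{5632108375366753}{11679125738062500} = \frac{368646}{279841} + \frac{5632108375366753}{11679125738062500} = \frac{5881557826704795901273}{3268298225665148062500}$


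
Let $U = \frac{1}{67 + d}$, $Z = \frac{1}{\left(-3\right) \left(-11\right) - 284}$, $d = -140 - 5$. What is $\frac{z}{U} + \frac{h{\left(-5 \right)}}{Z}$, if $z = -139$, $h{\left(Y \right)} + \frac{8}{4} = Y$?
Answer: $12599$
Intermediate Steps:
$h{\left(Y \right)} = -2 + Y$
$d = -145$ ($d = -140 - 5 = -145$)
$Z = - \frac{1}{251}$ ($Z = \frac{1}{33 - 284} = \frac{1}{-251} = - \frac{1}{251} \approx -0.0039841$)
$U = - \frac{1}{78}$ ($U = \frac{1}{67 - 145} = \frac{1}{-78} = - \frac{1}{78} \approx -0.012821$)
$\frac{z}{U} + \frac{h{\left(-5 \right)}}{Z} = - \frac{139}{- \frac{1}{78}} + \frac{-2 - 5}{- \frac{1}{251}} = \left(-139\right) \left(-78\right) - -1757 = 10842 + 1757 = 12599$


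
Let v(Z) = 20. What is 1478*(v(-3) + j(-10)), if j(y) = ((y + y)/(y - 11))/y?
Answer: 617804/21 ≈ 29419.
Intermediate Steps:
j(y) = 2/(-11 + y) (j(y) = ((2*y)/(-11 + y))/y = (2*y/(-11 + y))/y = 2/(-11 + y))
1478*(v(-3) + j(-10)) = 1478*(20 + 2/(-11 - 10)) = 1478*(20 + 2/(-21)) = 1478*(20 + 2*(-1/21)) = 1478*(20 - 2/21) = 1478*(418/21) = 617804/21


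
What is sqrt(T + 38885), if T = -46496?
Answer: I*sqrt(7611) ≈ 87.241*I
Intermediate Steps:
sqrt(T + 38885) = sqrt(-46496 + 38885) = sqrt(-7611) = I*sqrt(7611)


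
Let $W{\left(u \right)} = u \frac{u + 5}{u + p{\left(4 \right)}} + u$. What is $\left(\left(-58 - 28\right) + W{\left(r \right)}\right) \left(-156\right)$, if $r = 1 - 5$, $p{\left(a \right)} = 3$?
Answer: $13416$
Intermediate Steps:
$r = -4$ ($r = 1 - 5 = -4$)
$W{\left(u \right)} = u + \frac{u \left(5 + u\right)}{3 + u}$ ($W{\left(u \right)} = u \frac{u + 5}{u + 3} + u = u \frac{5 + u}{3 + u} + u = \frac{u \left(5 + u\right)}{3 + u} + u = u + \frac{u \left(5 + u\right)}{3 + u}$)
$\left(\left(-58 - 28\right) + W{\left(r \right)}\right) \left(-156\right) = \left(\left(-58 - 28\right) + 2 \left(-4\right) \frac{1}{3 - 4} \left(4 - 4\right)\right) \left(-156\right) = \left(\left(-58 - 28\right) + 2 \left(-4\right) \frac{1}{-1} \cdot 0\right) \left(-156\right) = \left(-86 + 2 \left(-4\right) \left(-1\right) 0\right) \left(-156\right) = \left(-86 + 0\right) \left(-156\right) = \left(-86\right) \left(-156\right) = 13416$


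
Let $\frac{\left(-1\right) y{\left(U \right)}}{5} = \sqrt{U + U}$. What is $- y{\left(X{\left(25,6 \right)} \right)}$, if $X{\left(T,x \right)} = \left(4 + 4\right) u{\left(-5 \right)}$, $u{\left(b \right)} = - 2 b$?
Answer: $20 \sqrt{10} \approx 63.246$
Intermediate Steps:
$X{\left(T,x \right)} = 80$ ($X{\left(T,x \right)} = \left(4 + 4\right) \left(\left(-2\right) \left(-5\right)\right) = 8 \cdot 10 = 80$)
$y{\left(U \right)} = - 5 \sqrt{2} \sqrt{U}$ ($y{\left(U \right)} = - 5 \sqrt{U + U} = - 5 \sqrt{2 U} = - 5 \sqrt{2} \sqrt{U}$)
$- y{\left(X{\left(25,6 \right)} \right)} = - \left(-5\right) \sqrt{2} \sqrt{80} = - \left(-5\right) \sqrt{2} \cdot 4 \sqrt{5} = - \left(-20\right) \sqrt{10} = 20 \sqrt{10}$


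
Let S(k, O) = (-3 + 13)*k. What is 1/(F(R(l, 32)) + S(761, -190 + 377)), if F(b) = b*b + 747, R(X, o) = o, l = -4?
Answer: 1/9381 ≈ 0.00010660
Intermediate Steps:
F(b) = 747 + b² (F(b) = b² + 747 = 747 + b²)
S(k, O) = 10*k
1/(F(R(l, 32)) + S(761, -190 + 377)) = 1/((747 + 32²) + 10*761) = 1/((747 + 1024) + 7610) = 1/(1771 + 7610) = 1/9381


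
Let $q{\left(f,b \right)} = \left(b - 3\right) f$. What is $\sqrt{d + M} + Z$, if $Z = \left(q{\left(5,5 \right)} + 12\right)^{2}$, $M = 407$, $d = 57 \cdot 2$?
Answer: $484 + \sqrt{521} \approx 506.83$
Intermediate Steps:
$d = 114$
$q{\left(f,b \right)} = f \left(-3 + b\right)$ ($q{\left(f,b \right)} = \left(-3 + b\right) f = f \left(-3 + b\right)$)
$Z = 484$ ($Z = \left(5 \left(-3 + 5\right) + 12\right)^{2} = \left(5 \cdot 2 + 12\right)^{2} = \left(10 + 12\right)^{2} = 22^{2} = 484$)
$\sqrt{d + M} + Z = \sqrt{114 + 407} + 484 = \sqrt{521} + 484 = 484 + \sqrt{521}$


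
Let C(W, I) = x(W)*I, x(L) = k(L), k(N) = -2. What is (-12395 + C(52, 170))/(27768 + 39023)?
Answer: -12735/66791 ≈ -0.19067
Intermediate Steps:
x(L) = -2
C(W, I) = -2*I
(-12395 + C(52, 170))/(27768 + 39023) = (-12395 - 2*170)/(27768 + 39023) = (-12395 - 340)/66791 = -12735*1/66791 = -12735/66791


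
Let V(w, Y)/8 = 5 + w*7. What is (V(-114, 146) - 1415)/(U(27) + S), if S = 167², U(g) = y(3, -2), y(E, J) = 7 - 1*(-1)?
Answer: -7759/27897 ≈ -0.27813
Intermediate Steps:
V(w, Y) = 40 + 56*w (V(w, Y) = 8*(5 + w*7) = 8*(5 + 7*w) = 40 + 56*w)
y(E, J) = 8 (y(E, J) = 7 + 1 = 8)
U(g) = 8
S = 27889
(V(-114, 146) - 1415)/(U(27) + S) = ((40 + 56*(-114)) - 1415)/(8 + 27889) = ((40 - 6384) - 1415)/27897 = (-6344 - 1415)*(1/27897) = -7759*1/27897 = -7759/27897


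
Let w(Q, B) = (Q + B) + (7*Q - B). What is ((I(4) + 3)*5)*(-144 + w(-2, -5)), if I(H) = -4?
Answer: 800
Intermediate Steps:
w(Q, B) = 8*Q (w(Q, B) = (B + Q) + (-B + 7*Q) = 8*Q)
((I(4) + 3)*5)*(-144 + w(-2, -5)) = ((-4 + 3)*5)*(-144 + 8*(-2)) = (-1*5)*(-144 - 16) = -5*(-160) = 800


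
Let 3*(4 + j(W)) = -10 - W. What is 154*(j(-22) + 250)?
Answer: 38500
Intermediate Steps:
j(W) = -22/3 - W/3 (j(W) = -4 + (-10 - W)/3 = -4 + (-10/3 - W/3) = -22/3 - W/3)
154*(j(-22) + 250) = 154*((-22/3 - ⅓*(-22)) + 250) = 154*((-22/3 + 22/3) + 250) = 154*(0 + 250) = 154*250 = 38500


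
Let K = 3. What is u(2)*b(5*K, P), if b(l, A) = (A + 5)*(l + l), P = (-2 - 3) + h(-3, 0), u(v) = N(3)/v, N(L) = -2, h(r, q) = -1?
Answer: 30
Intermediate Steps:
u(v) = -2/v
P = -6 (P = (-2 - 3) - 1 = -5 - 1 = -6)
b(l, A) = 2*l*(5 + A) (b(l, A) = (5 + A)*(2*l) = 2*l*(5 + A))
u(2)*b(5*K, P) = (-2/2)*(2*(5*3)*(5 - 6)) = (-2*1/2)*(2*15*(-1)) = -1*(-30) = 30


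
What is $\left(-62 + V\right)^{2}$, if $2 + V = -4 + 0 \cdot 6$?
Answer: $4624$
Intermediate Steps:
$V = -6$ ($V = -2 + \left(-4 + 0 \cdot 6\right) = -2 + \left(-4 + 0\right) = -2 - 4 = -6$)
$\left(-62 + V\right)^{2} = \left(-62 - 6\right)^{2} = \left(-68\right)^{2} = 4624$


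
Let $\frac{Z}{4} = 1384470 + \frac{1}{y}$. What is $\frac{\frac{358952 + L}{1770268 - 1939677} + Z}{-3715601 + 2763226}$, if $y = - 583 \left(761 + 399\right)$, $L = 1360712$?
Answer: $- \frac{158615555409622511}{27277905350121250} \approx -5.8148$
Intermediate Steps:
$y = -676280$ ($y = \left(-583\right) 1160 = -676280$)
$Z = \frac{936289371599}{169070}$ ($Z = 4 \left(1384470 + \frac{1}{-676280}\right) = 4 \left(1384470 - \frac{1}{676280}\right) = 4 \cdot \frac{936289371599}{676280} = \frac{936289371599}{169070} \approx 5.5379 \cdot 10^{6}$)
$\frac{\frac{358952 + L}{1770268 - 1939677} + Z}{-3715601 + 2763226} = \frac{\frac{358952 + 1360712}{1770268 - 1939677} + \frac{936289371599}{169070}}{-3715601 + 2763226} = \frac{\frac{1719664}{-169409} + \frac{936289371599}{169070}}{-952375} = \left(1719664 \left(- \frac{1}{169409}\right) + \frac{936289371599}{169070}\right) \left(- \frac{1}{952375}\right) = \left(- \frac{1719664}{169409} + \frac{936289371599}{169070}\right) \left(- \frac{1}{952375}\right) = \frac{158615555409622511}{28641979630} \left(- \frac{1}{952375}\right) = - \frac{158615555409622511}{27277905350121250}$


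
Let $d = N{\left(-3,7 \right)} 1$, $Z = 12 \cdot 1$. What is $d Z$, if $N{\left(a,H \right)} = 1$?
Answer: $12$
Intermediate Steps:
$Z = 12$
$d = 1$ ($d = 1 \cdot 1 = 1$)
$d Z = 1 \cdot 12 = 12$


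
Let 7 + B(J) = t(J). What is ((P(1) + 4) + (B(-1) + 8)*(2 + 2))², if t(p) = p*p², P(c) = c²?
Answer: 25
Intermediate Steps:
t(p) = p³
B(J) = -7 + J³
((P(1) + 4) + (B(-1) + 8)*(2 + 2))² = ((1² + 4) + ((-7 + (-1)³) + 8)*(2 + 2))² = ((1 + 4) + ((-7 - 1) + 8)*4)² = (5 + (-8 + 8)*4)² = (5 + 0*4)² = (5 + 0)² = 5² = 25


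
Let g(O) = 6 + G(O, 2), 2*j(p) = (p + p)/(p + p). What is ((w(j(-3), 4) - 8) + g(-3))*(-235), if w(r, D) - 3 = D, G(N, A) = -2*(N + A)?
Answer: -1645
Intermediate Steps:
G(N, A) = -2*A - 2*N (G(N, A) = -2*(A + N) = -2*A - 2*N)
j(p) = ½ (j(p) = ((p + p)/(p + p))/2 = ((2*p)/((2*p)))/2 = ((2*p)*(1/(2*p)))/2 = (½)*1 = ½)
w(r, D) = 3 + D
g(O) = 2 - 2*O (g(O) = 6 + (-2*2 - 2*O) = 6 + (-4 - 2*O) = 2 - 2*O)
((w(j(-3), 4) - 8) + g(-3))*(-235) = (((3 + 4) - 8) + (2 - 2*(-3)))*(-235) = ((7 - 8) + (2 + 6))*(-235) = (-1 + 8)*(-235) = 7*(-235) = -1645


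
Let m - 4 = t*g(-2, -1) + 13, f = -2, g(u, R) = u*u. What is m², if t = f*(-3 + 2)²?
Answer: 81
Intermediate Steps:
g(u, R) = u²
t = -2 (t = -2*(-3 + 2)² = -2*(-1)² = -2*1 = -2)
m = 9 (m = 4 + (-2*(-2)² + 13) = 4 + (-2*4 + 13) = 4 + (-8 + 13) = 4 + 5 = 9)
m² = 9² = 81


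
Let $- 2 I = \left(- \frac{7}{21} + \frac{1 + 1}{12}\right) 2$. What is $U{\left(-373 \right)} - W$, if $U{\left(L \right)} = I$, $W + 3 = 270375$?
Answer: $- \frac{1622231}{6} \approx -2.7037 \cdot 10^{5}$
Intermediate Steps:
$W = 270372$ ($W = -3 + 270375 = 270372$)
$I = \frac{1}{6}$ ($I = - \frac{\left(- \frac{7}{21} + \frac{1 + 1}{12}\right) 2}{2} = - \frac{\left(\left(-7\right) \frac{1}{21} + 2 \cdot \frac{1}{12}\right) 2}{2} = - \frac{\left(- \frac{1}{3} + \frac{1}{6}\right) 2}{2} = - \frac{\left(- \frac{1}{6}\right) 2}{2} = \left(- \frac{1}{2}\right) \left(- \frac{1}{3}\right) = \frac{1}{6} \approx 0.16667$)
$U{\left(L \right)} = \frac{1}{6}$
$U{\left(-373 \right)} - W = \frac{1}{6} - 270372 = - \frac{1622231}{6}$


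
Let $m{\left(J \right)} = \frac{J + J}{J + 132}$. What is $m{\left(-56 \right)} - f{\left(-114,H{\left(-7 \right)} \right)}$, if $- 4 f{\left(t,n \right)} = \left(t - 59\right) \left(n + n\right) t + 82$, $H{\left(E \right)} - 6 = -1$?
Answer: $\frac{1874313}{38} \approx 49324.0$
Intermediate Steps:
$H{\left(E \right)} = 5$ ($H{\left(E \right)} = 6 - 1 = 5$)
$f{\left(t,n \right)} = - \frac{41}{2} - \frac{n t \left(-59 + t\right)}{2}$ ($f{\left(t,n \right)} = - \frac{\left(t - 59\right) \left(n + n\right) t + 82}{4} = - \frac{\left(-59 + t\right) 2 n t + 82}{4} = - \frac{2 n \left(-59 + t\right) t + 82}{4} = - \frac{2 n t \left(-59 + t\right) + 82}{4} = - \frac{82 + 2 n t \left(-59 + t\right)}{4} = - \frac{41}{2} - \frac{n t \left(-59 + t\right)}{2}$)
$m{\left(J \right)} = \frac{2 J}{132 + J}$
$m{\left(-56 \right)} - f{\left(-114,H{\left(-7 \right)} \right)} = 2 \left(-56\right) \frac{1}{132 - 56} - \left(- \frac{41}{2} - \frac{5 \left(-114\right)^{2}}{2} + \frac{59}{2} \cdot 5 \left(-114\right)\right) = 2 \left(-56\right) \frac{1}{76} - \left(- \frac{41}{2} - \frac{5}{2} \cdot 12996 - 16815\right) = 2 \left(-56\right) \frac{1}{76} - \left(- \frac{41}{2} - 32490 - 16815\right) = - \frac{28}{19} - - \frac{98651}{2} = - \frac{28}{19} + \frac{98651}{2} = \frac{1874313}{38}$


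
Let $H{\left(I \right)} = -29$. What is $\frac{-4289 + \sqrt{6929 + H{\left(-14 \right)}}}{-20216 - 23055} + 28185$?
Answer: $\frac{1219597424}{43271} - \frac{10 \sqrt{69}}{43271} \approx 28185.0$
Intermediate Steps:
$\frac{-4289 + \sqrt{6929 + H{\left(-14 \right)}}}{-20216 - 23055} + 28185 = \frac{-4289 + \sqrt{6929 - 29}}{-20216 - 23055} + 28185 = \frac{-4289 + \sqrt{6900}}{-43271} + 28185 = \left(-4289 + 10 \sqrt{69}\right) \left(- \frac{1}{43271}\right) + 28185 = \left(\frac{4289}{43271} - \frac{10 \sqrt{69}}{43271}\right) + 28185 = \frac{1219597424}{43271} - \frac{10 \sqrt{69}}{43271}$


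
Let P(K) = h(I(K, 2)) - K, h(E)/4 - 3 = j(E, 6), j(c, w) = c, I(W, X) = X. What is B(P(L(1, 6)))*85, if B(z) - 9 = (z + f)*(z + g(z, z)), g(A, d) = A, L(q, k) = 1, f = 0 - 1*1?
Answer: 58905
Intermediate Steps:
f = -1 (f = 0 - 1 = -1)
h(E) = 12 + 4*E
P(K) = 20 - K (P(K) = (12 + 4*2) - K = (12 + 8) - K = 20 - K)
B(z) = 9 + 2*z*(-1 + z) (B(z) = 9 + (z - 1)*(z + z) = 9 + (-1 + z)*(2*z) = 9 + 2*z*(-1 + z))
B(P(L(1, 6)))*85 = (9 - 2*(20 - 1*1) + 2*(20 - 1*1)²)*85 = (9 - 2*(20 - 1) + 2*(20 - 1)²)*85 = (9 - 2*19 + 2*19²)*85 = (9 - 38 + 2*361)*85 = (9 - 38 + 722)*85 = 693*85 = 58905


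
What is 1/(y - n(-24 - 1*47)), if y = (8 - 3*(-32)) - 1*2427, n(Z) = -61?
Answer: -1/2262 ≈ -0.00044209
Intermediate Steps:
y = -2323 (y = (8 + 96) - 2427 = 104 - 2427 = -2323)
1/(y - n(-24 - 1*47)) = 1/(-2323 - 1*(-61)) = 1/(-2323 + 61) = 1/(-2262) = -1/2262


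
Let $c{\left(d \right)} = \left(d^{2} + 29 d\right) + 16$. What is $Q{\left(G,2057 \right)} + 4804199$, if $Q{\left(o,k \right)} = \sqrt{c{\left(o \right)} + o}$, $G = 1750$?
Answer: $4804199 + 2 \sqrt{778754} \approx 4.806 \cdot 10^{6}$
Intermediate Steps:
$c{\left(d \right)} = 16 + d^{2} + 29 d$
$Q{\left(o,k \right)} = \sqrt{16 + o^{2} + 30 o}$ ($Q{\left(o,k \right)} = \sqrt{\left(16 + o^{2} + 29 o\right) + o} = \sqrt{16 + o^{2} + 30 o}$)
$Q{\left(G,2057 \right)} + 4804199 = \sqrt{16 + 1750^{2} + 30 \cdot 1750} + 4804199 = \sqrt{16 + 3062500 + 52500} + 4804199 = \sqrt{3115016} + 4804199 = 2 \sqrt{778754} + 4804199 = 4804199 + 2 \sqrt{778754}$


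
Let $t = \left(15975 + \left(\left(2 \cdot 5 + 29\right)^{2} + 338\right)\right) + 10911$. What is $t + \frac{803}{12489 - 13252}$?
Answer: $\frac{21931632}{763} \approx 28744.0$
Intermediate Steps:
$t = 28745$ ($t = \left(15975 + \left(\left(10 + 29\right)^{2} + 338\right)\right) + 10911 = \left(15975 + \left(39^{2} + 338\right)\right) + 10911 = \left(15975 + \left(1521 + 338\right)\right) + 10911 = \left(15975 + 1859\right) + 10911 = 17834 + 10911 = 28745$)
$t + \frac{803}{12489 - 13252} = 28745 + \frac{803}{12489 - 13252} = 28745 + \frac{803}{-763} = 28745 + 803 \left(- \frac{1}{763}\right) = 28745 - \frac{803}{763} = \frac{21931632}{763}$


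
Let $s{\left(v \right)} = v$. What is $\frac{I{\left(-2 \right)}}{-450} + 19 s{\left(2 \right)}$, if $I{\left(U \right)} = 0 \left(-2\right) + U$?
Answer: $\frac{8551}{225} \approx 38.004$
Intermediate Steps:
$I{\left(U \right)} = U$ ($I{\left(U \right)} = 0 + U = U$)
$\frac{I{\left(-2 \right)}}{-450} + 19 s{\left(2 \right)} = - \frac{2}{-450} + 19 \cdot 2 = \left(-2\right) \left(- \frac{1}{450}\right) + 38 = \frac{1}{225} + 38 = \frac{8551}{225}$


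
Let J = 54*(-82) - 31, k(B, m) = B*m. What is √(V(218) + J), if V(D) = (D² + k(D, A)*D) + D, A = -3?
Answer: I*√99289 ≈ 315.1*I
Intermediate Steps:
V(D) = D - 2*D² (V(D) = (D² + (D*(-3))*D) + D = (D² + (-3*D)*D) + D = (D² - 3*D²) + D = -2*D² + D = D - 2*D²)
J = -4459 (J = -4428 - 31 = -4459)
√(V(218) + J) = √(218*(1 - 2*218) - 4459) = √(218*(1 - 436) - 4459) = √(218*(-435) - 4459) = √(-94830 - 4459) = √(-99289) = I*√99289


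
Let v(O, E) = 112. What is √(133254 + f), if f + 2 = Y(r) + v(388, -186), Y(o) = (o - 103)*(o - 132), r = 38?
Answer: √139474 ≈ 373.46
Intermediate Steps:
Y(o) = (-132 + o)*(-103 + o) (Y(o) = (-103 + o)*(-132 + o) = (-132 + o)*(-103 + o))
f = 6220 (f = -2 + ((13596 + 38² - 235*38) + 112) = -2 + ((13596 + 1444 - 8930) + 112) = -2 + (6110 + 112) = -2 + 6222 = 6220)
√(133254 + f) = √(133254 + 6220) = √139474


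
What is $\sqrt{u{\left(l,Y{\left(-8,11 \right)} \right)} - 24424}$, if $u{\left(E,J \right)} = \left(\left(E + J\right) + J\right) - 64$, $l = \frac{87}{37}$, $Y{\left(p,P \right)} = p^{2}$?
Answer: $\frac{3 i \sqrt{3705069}}{37} \approx 156.07 i$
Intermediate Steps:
$l = \frac{87}{37}$ ($l = 87 \cdot \frac{1}{37} = \frac{87}{37} \approx 2.3514$)
$u{\left(E,J \right)} = -64 + E + 2 J$ ($u{\left(E,J \right)} = \left(E + 2 J\right) - 64 = -64 + E + 2 J$)
$\sqrt{u{\left(l,Y{\left(-8,11 \right)} \right)} - 24424} = \sqrt{\left(-64 + \frac{87}{37} + 2 \left(-8\right)^{2}\right) - 24424} = \sqrt{\left(-64 + \frac{87}{37} + 2 \cdot 64\right) - 24424} = \sqrt{\left(-64 + \frac{87}{37} + 128\right) - 24424} = \sqrt{\frac{2455}{37} - 24424} = \sqrt{- \frac{901233}{37}} = \frac{3 i \sqrt{3705069}}{37}$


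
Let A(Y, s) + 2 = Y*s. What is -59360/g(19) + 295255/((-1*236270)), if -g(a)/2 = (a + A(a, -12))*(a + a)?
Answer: -937984819/189441286 ≈ -4.9513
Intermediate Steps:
A(Y, s) = -2 + Y*s
g(a) = -4*a*(-2 - 11*a) (g(a) = -2*(a + (-2 + a*(-12)))*(a + a) = -2*(a + (-2 - 12*a))*2*a = -2*(-2 - 11*a)*2*a = -4*a*(-2 - 11*a))
-59360/g(19) + 295255/((-1*236270)) = -59360*1/(76*(2 + 11*19)) + 295255/((-1*236270)) = -59360*1/(76*(2 + 209)) + 295255/(-236270) = -59360/(4*19*211) + 295255*(-1/236270) = -59360/16036 - 59051/47254 = -59360*1/16036 - 59051/47254 = -14840/4009 - 59051/47254 = -937984819/189441286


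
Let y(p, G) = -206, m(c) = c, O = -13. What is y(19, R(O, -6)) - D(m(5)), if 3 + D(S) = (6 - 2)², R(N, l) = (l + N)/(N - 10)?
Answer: -219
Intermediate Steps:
R(N, l) = (N + l)/(-10 + N)
D(S) = 13 (D(S) = -3 + (6 - 2)² = -3 + 4² = -3 + 16 = 13)
y(19, R(O, -6)) - D(m(5)) = -206 - 1*13 = -206 - 13 = -219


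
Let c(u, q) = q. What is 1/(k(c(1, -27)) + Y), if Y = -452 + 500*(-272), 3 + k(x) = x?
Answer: -1/136482 ≈ -7.3270e-6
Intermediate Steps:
k(x) = -3 + x
Y = -136452 (Y = -452 - 136000 = -136452)
1/(k(c(1, -27)) + Y) = 1/((-3 - 27) - 136452) = 1/(-30 - 136452) = 1/(-136482) = -1/136482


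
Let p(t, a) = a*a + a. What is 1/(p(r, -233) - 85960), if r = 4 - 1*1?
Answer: -1/31904 ≈ -3.1344e-5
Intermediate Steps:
r = 3 (r = 4 - 1 = 3)
p(t, a) = a + a² (p(t, a) = a² + a = a + a²)
1/(p(r, -233) - 85960) = 1/(-233*(1 - 233) - 85960) = 1/(-233*(-232) - 85960) = 1/(54056 - 85960) = 1/(-31904) = -1/31904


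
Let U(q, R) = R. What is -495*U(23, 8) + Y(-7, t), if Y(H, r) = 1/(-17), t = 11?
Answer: -67321/17 ≈ -3960.1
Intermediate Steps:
Y(H, r) = -1/17
-495*U(23, 8) + Y(-7, t) = -495*8 - 1/17 = -3960 - 1/17 = -67321/17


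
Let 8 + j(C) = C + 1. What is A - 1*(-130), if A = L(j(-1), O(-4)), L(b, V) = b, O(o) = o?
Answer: 122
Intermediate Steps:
j(C) = -7 + C (j(C) = -8 + (C + 1) = -8 + (1 + C) = -7 + C)
A = -8 (A = -7 - 1 = -8)
A - 1*(-130) = -8 - 1*(-130) = -8 + 130 = 122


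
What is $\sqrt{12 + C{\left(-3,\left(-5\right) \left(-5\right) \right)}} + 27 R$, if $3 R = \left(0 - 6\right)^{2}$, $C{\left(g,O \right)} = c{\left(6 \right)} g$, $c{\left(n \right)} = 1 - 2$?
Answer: $324 + \sqrt{15} \approx 327.87$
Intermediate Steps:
$c{\left(n \right)} = -1$
$C{\left(g,O \right)} = - g$
$R = 12$ ($R = \frac{\left(0 - 6\right)^{2}}{3} = \frac{\left(-6\right)^{2}}{3} = \frac{1}{3} \cdot 36 = 12$)
$\sqrt{12 + C{\left(-3,\left(-5\right) \left(-5\right) \right)}} + 27 R = \sqrt{12 - -3} + 27 \cdot 12 = \sqrt{12 + 3} + 324 = \sqrt{15} + 324 = 324 + \sqrt{15}$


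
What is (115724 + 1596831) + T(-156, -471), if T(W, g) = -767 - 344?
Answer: 1711444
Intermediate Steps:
T(W, g) = -1111
(115724 + 1596831) + T(-156, -471) = (115724 + 1596831) - 1111 = 1712555 - 1111 = 1711444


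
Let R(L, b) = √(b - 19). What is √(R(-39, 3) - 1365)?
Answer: √(-1365 + 4*I) ≈ 0.0541 + 36.946*I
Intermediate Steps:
R(L, b) = √(-19 + b)
√(R(-39, 3) - 1365) = √(√(-19 + 3) - 1365) = √(√(-16) - 1365) = √(4*I - 1365) = √(-1365 + 4*I)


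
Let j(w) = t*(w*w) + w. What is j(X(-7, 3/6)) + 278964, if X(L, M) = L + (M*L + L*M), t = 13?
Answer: 281498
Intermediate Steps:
X(L, M) = L + 2*L*M (X(L, M) = L + (L*M + L*M) = L + 2*L*M)
j(w) = w + 13*w² (j(w) = 13*(w*w) + w = 13*w² + w = w + 13*w²)
j(X(-7, 3/6)) + 278964 = (-7*(1 + 2*(3/6)))*(1 + 13*(-7*(1 + 2*(3/6)))) + 278964 = (-7*(1 + 2*(3*(⅙))))*(1 + 13*(-7*(1 + 2*(3*(⅙))))) + 278964 = (-7*(1 + 2*(½)))*(1 + 13*(-7*(1 + 2*(½)))) + 278964 = (-7*(1 + 1))*(1 + 13*(-7*(1 + 1))) + 278964 = (-7*2)*(1 + 13*(-7*2)) + 278964 = -14*(1 + 13*(-14)) + 278964 = -14*(1 - 182) + 278964 = -14*(-181) + 278964 = 2534 + 278964 = 281498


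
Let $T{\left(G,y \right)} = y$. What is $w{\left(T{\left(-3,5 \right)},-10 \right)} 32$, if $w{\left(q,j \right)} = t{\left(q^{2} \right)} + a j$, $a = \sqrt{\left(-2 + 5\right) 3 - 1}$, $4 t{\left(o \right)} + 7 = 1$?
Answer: $-48 - 640 \sqrt{2} \approx -953.1$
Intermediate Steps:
$t{\left(o \right)} = - \frac{3}{2}$ ($t{\left(o \right)} = - \frac{7}{4} + \frac{1}{4} \cdot 1 = - \frac{7}{4} + \frac{1}{4} = - \frac{3}{2}$)
$a = 2 \sqrt{2}$ ($a = \sqrt{3 \cdot 3 - 1} = \sqrt{9 - 1} = \sqrt{8} = 2 \sqrt{2} \approx 2.8284$)
$w{\left(q,j \right)} = - \frac{3}{2} + 2 j \sqrt{2}$ ($w{\left(q,j \right)} = - \frac{3}{2} + 2 \sqrt{2} j = - \frac{3}{2} + 2 j \sqrt{2}$)
$w{\left(T{\left(-3,5 \right)},-10 \right)} 32 = \left(- \frac{3}{2} + 2 \left(-10\right) \sqrt{2}\right) 32 = \left(- \frac{3}{2} - 20 \sqrt{2}\right) 32 = -48 - 640 \sqrt{2}$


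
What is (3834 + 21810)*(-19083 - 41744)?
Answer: -1559847588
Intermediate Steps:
(3834 + 21810)*(-19083 - 41744) = 25644*(-60827) = -1559847588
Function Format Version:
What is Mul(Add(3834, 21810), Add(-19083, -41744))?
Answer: -1559847588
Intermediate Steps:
Mul(Add(3834, 21810), Add(-19083, -41744)) = Mul(25644, -60827) = -1559847588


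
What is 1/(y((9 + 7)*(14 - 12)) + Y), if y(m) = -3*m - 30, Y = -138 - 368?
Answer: -1/632 ≈ -0.0015823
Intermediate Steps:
Y = -506
y(m) = -30 - 3*m
1/(y((9 + 7)*(14 - 12)) + Y) = 1/((-30 - 3*(9 + 7)*(14 - 12)) - 506) = 1/((-30 - 48*2) - 506) = 1/((-30 - 3*32) - 506) = 1/((-30 - 96) - 506) = 1/(-126 - 506) = 1/(-632) = -1/632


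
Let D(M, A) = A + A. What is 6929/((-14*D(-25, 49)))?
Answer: -6929/1372 ≈ -5.0503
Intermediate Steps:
D(M, A) = 2*A
6929/((-14*D(-25, 49))) = 6929/((-28*49)) = 6929/((-14*98)) = 6929/(-1372) = 6929*(-1/1372) = -6929/1372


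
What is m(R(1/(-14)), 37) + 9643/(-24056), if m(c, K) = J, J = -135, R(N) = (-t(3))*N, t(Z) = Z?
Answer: -3257203/24056 ≈ -135.40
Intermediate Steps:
R(N) = -3*N (R(N) = (-1*3)*N = -3*N)
m(c, K) = -135
m(R(1/(-14)), 37) + 9643/(-24056) = -135 + 9643/(-24056) = -135 + 9643*(-1/24056) = -135 - 9643/24056 = -3257203/24056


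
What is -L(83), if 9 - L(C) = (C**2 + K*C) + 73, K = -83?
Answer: 64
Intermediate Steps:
L(C) = -64 - C**2 + 83*C (L(C) = 9 - ((C**2 - 83*C) + 73) = 9 - (73 + C**2 - 83*C) = 9 + (-73 - C**2 + 83*C) = -64 - C**2 + 83*C)
-L(83) = -(-64 - 1*83**2 + 83*83) = -(-64 - 1*6889 + 6889) = -(-64 - 6889 + 6889) = -1*(-64) = 64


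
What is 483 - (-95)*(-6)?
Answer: -87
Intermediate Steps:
483 - (-95)*(-6) = 483 - 19*30 = 483 - 570 = -87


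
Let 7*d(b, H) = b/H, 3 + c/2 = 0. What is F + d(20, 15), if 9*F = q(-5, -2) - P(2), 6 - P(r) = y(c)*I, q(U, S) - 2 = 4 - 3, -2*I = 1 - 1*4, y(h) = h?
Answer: -8/7 ≈ -1.1429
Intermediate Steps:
c = -6 (c = -6 + 2*0 = -6 + 0 = -6)
d(b, H) = b/(7*H) (d(b, H) = (b/H)/7 = b/(7*H))
I = 3/2 (I = -(1 - 1*4)/2 = -(1 - 4)/2 = -½*(-3) = 3/2 ≈ 1.5000)
q(U, S) = 3 (q(U, S) = 2 + (4 - 3) = 2 + 1 = 3)
P(r) = 15 (P(r) = 6 - (-6)*3/2 = 6 - 1*(-9) = 6 + 9 = 15)
F = -4/3 (F = (3 - 1*15)/9 = (3 - 15)/9 = (⅑)*(-12) = -4/3 ≈ -1.3333)
F + d(20, 15) = -4/3 + (⅐)*20/15 = -4/3 + (⅐)*20*(1/15) = -4/3 + 4/21 = -8/7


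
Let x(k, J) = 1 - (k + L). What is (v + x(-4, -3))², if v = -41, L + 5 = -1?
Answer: 900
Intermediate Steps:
L = -6 (L = -5 - 1 = -6)
x(k, J) = 7 - k (x(k, J) = 1 - (k - 6) = 1 - (-6 + k) = 1 + (6 - k) = 7 - k)
(v + x(-4, -3))² = (-41 + (7 - 1*(-4)))² = (-41 + (7 + 4))² = (-41 + 11)² = (-30)² = 900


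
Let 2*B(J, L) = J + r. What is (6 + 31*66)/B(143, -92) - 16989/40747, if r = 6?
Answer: 23527761/867329 ≈ 27.127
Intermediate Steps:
B(J, L) = 3 + J/2 (B(J, L) = (J + 6)/2 = (6 + J)/2 = 3 + J/2)
(6 + 31*66)/B(143, -92) - 16989/40747 = (6 + 31*66)/(3 + (1/2)*143) - 16989/40747 = (6 + 2046)/(3 + 143/2) - 16989*1/40747 = 2052/(149/2) - 2427/5821 = 2052*(2/149) - 2427/5821 = 4104/149 - 2427/5821 = 23527761/867329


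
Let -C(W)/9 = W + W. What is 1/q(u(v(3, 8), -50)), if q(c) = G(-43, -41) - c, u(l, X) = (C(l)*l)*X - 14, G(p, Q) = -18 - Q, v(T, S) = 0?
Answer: 1/37 ≈ 0.027027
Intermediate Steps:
C(W) = -18*W (C(W) = -9*(W + W) = -18*W)
u(l, X) = -14 - 18*X*l² (u(l, X) = ((-18*l)*l)*X - 14 = (-18*l²)*X - 14 = -18*X*l² - 14 = -14 - 18*X*l²)
q(c) = 23 - c (q(c) = (-18 - 1*(-41)) - c = (-18 + 41) - c = 23 - c)
1/q(u(v(3, 8), -50)) = 1/(23 - (-14 - 18*(-50)*0²)) = 1/(23 - (-14 - 18*(-50)*0)) = 1/(23 - (-14 + 0)) = 1/(23 - 1*(-14)) = 1/(23 + 14) = 1/37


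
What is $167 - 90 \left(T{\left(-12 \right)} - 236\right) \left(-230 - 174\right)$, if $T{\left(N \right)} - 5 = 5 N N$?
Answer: $17780207$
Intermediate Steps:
$T{\left(N \right)} = 5 + 5 N^{2}$ ($T{\left(N \right)} = 5 + 5 N N = 5 + 5 N^{2}$)
$167 - 90 \left(T{\left(-12 \right)} - 236\right) \left(-230 - 174\right) = 167 - 90 \left(\left(5 + 5 \left(-12\right)^{2}\right) - 236\right) \left(-230 - 174\right) = 167 - 90 \left(\left(5 + 5 \cdot 144\right) - 236\right) \left(-404\right) = 167 - 90 \left(\left(5 + 720\right) - 236\right) \left(-404\right) = 167 - 90 \left(725 - 236\right) \left(-404\right) = 167 - 90 \cdot 489 \left(-404\right) = 167 - -17780040 = 167 + 17780040 = 17780207$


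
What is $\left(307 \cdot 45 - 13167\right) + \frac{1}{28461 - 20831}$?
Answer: $\frac{4944241}{7630} \approx 648.0$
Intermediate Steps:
$\left(307 \cdot 45 - 13167\right) + \frac{1}{28461 - 20831} = \left(13815 - 13167\right) + \frac{1}{7630} = 648 + \frac{1}{7630} = \frac{4944241}{7630}$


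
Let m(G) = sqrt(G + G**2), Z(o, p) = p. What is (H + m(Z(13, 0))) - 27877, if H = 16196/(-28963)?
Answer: -807417747/28963 ≈ -27878.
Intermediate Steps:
H = -16196/28963 (H = 16196*(-1/28963) = -16196/28963 ≈ -0.55920)
(H + m(Z(13, 0))) - 27877 = (-16196/28963 + sqrt(0*(1 + 0))) - 27877 = (-16196/28963 + sqrt(0*1)) - 27877 = (-16196/28963 + sqrt(0)) - 27877 = (-16196/28963 + 0) - 27877 = -16196/28963 - 27877 = -807417747/28963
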